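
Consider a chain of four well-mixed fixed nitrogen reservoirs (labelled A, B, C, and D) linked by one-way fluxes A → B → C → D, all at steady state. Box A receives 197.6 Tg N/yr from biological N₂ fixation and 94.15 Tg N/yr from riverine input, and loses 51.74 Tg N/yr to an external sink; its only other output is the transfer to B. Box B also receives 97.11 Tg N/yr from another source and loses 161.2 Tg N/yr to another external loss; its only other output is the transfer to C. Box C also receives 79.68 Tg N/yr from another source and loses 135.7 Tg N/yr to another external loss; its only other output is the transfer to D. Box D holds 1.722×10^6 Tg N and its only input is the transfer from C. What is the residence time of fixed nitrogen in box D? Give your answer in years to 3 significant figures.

Box A: F(A→B) = (197.6 + 94.15) − 51.74 = 240.01 Tg N/yr.
Box B: F(B→C) = (240.01 + 97.11) − 161.2 = 175.92 Tg N/yr.
Box C: F(C→D) = (175.92 + 79.68) − 135.7 = 119.90 Tg N/yr.
Box D throughput = its input = 119.90 Tg N/yr; τ = 1.722×10^6 / 119.90 = 14360 yr.

14400 yr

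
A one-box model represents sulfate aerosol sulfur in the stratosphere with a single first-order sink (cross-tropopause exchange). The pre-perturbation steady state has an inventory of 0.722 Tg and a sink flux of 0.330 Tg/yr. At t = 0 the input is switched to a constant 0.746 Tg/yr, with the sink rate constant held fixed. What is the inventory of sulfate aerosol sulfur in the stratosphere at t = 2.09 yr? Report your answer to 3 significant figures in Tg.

1.28 Tg

Residence time τ = M₀/F₀ = 2.188 yr. The eventual steady state is M_∞ = M₀·(F₁/F₀) = 0.722 × 0.746/0.330 = 1.6322 Tg.
The anomaly ΔM(t) = M(t) − M_∞ decays as ΔM₀·e^(−t/τ) with ΔM₀ = 0.722 − 1.6322 = −0.9102 Tg.
At t = 2.09 yr, e^(−t/τ) = e^(−0.9553) = 0.3847, so ΔM = −0.3501 Tg and M = 1.6322 − 0.3501 = 1.2820 Tg.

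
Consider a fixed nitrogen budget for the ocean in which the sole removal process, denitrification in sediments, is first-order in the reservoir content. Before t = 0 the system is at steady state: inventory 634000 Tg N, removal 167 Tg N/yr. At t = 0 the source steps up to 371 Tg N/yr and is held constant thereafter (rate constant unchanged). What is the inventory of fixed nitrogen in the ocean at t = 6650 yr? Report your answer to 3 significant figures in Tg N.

The sink rate constant is k = F₀/M₀ = 167/634000 = 0.0002634 yr⁻¹.
Solving dM/dt = F₁ − kM with M(0) = M₀ gives M(t) = F₁/k + (M₀ − F₁/k)·e^(−kt).
F₁/k = 371/0.0002634 = 1.4085×10^6 Tg N; kt = 0.0002634 × 6650 = 1.752, e^(−kt) = 0.1735.
M(6650) = 1.4085×10^6 + (634000 − 1.4085×10^6) × 0.1735 = 1.4085×10^6 − 134400 = 1.2741×10^6 Tg N.

1.27×10^6 Tg N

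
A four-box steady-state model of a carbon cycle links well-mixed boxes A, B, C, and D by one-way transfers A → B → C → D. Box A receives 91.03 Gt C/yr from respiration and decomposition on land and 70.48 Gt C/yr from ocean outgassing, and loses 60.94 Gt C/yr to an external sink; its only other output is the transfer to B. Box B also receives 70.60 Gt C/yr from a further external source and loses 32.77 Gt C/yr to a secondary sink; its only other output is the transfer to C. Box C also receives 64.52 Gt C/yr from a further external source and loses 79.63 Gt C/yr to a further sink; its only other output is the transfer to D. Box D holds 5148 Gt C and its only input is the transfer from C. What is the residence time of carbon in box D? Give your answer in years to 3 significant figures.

Box A: F(A→B) = (91.03 + 70.48) − 60.94 = 100.57 Gt C/yr.
Box B: F(B→C) = (100.57 + 70.60) − 32.77 = 138.40 Gt C/yr.
Box C: F(C→D) = (138.40 + 64.52) − 79.63 = 123.29 Gt C/yr.
Box D throughput = its input = 123.29 Gt C/yr; τ = 5148 / 123.29 = 41.76 yr.

41.8 yr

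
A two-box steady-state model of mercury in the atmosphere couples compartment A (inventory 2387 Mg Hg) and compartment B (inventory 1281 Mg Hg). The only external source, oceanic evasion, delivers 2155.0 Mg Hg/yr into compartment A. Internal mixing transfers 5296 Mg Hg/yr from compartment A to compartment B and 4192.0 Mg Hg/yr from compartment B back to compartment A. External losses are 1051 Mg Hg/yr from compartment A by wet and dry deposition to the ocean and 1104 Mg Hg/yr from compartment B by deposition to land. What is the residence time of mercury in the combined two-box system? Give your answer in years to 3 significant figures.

For the system as a whole, the A↔B exchange is internal and contributes nothing to the throughput; only the external sinks remove mass.
M_total = 2387 + 1281 = 3668.0 Mg Hg.
ΣF_external_out = 1051 + 1104 = 2155.0 Mg Hg/yr.
τ = M_total / ΣF_ext = 3668.0 / 2155.0 = 1.702 yr.

1.70 yr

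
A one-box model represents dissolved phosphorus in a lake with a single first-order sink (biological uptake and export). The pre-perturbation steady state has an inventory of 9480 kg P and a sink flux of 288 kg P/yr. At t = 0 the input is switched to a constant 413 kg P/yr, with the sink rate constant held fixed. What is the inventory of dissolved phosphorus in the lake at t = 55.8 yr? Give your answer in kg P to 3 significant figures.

Residence time τ = M₀/F₀ = 32.92 yr. The eventual steady state is M_∞ = M₀·(F₁/F₀) = 9480 × 413/288 = 13595 kg P.
The anomaly ΔM(t) = M(t) − M_∞ decays as ΔM₀·e^(−t/τ) with ΔM₀ = 9480 − 13595 = −4115 kg P.
At t = 55.8 yr, e^(−t/τ) = e^(−1.695) = 0.1836, so ΔM = −755.3 kg P and M = 13595 − 755.3 = 12839 kg P.

12800 kg P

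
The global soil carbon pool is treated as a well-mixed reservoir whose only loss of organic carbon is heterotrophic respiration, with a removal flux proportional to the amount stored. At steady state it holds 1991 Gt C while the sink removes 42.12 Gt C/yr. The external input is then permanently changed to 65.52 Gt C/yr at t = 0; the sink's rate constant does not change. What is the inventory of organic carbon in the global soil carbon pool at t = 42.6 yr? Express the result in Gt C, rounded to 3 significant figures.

2650 Gt C

The sink rate constant is k = F₀/M₀ = 42.12/1991 = 0.02116 yr⁻¹.
Solving dM/dt = F₁ − kM with M(0) = M₀ gives M(t) = F₁/k + (M₀ − F₁/k)·e^(−kt).
F₁/k = 65.52/0.02116 = 3097.1 Gt C; kt = 0.02116 × 42.6 = 0.9012, e^(−kt) = 0.4061.
M(42.6) = 3097.1 + (1991 − 3097.1) × 0.4061 = 3097.1 − 449.2 = 2647.9 Gt C.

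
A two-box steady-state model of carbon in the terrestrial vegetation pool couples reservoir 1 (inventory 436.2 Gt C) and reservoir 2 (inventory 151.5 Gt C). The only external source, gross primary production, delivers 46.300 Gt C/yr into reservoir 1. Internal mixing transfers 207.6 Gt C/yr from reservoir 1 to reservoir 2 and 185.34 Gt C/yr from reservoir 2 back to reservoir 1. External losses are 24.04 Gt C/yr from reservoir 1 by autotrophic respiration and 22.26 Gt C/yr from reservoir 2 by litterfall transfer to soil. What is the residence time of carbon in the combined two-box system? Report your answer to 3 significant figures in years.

12.7 yr

For the system as a whole, the A↔B exchange is internal and contributes nothing to the throughput; only the external sinks remove mass.
M_total = 436.2 + 151.5 = 587.70 Gt C.
ΣF_external_out = 24.04 + 22.26 = 46.300 Gt C/yr.
τ = M_total / ΣF_ext = 587.70 / 46.300 = 12.69 yr.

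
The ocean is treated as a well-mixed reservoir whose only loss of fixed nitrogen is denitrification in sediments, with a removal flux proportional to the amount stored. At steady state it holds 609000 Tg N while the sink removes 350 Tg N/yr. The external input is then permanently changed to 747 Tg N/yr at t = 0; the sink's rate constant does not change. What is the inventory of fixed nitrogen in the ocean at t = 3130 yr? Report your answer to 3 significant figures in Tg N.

1.19×10^6 Tg N

τ = M₀/F₀ = 609000/350 = 1740 yr; rate constant k = 1/τ.
New steady state M_∞ = F₁/k = F₁·τ = 747 × 1740 = 1.2998×10^6 Tg N.
M(t) = M_∞ + (M₀ − M_∞)·e^(−t/τ); t/τ = 3130/1740 = 1.799, so e^(−t/τ) = 0.1655.
M(t) = 1.2998×10^6 − 690800 × 0.1655 = 1.1855×10^6 Tg N.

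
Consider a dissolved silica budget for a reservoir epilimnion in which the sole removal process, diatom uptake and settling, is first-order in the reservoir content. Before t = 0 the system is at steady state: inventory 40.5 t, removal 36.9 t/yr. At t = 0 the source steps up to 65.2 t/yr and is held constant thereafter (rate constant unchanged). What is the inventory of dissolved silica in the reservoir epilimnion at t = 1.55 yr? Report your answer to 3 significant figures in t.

64.0 t

τ = M₀/F₀ = 40.5/36.9 = 1.098 yr; rate constant k = 1/τ.
New steady state M_∞ = F₁/k = F₁·τ = 65.2 × 1.098 = 71.561 t.
M(t) = M_∞ + (M₀ − M_∞)·e^(−t/τ); t/τ = 1.55/1.098 = 1.412, so e^(−t/τ) = 0.2436.
M(t) = 71.561 − 31.06 × 0.2436 = 63.994 t.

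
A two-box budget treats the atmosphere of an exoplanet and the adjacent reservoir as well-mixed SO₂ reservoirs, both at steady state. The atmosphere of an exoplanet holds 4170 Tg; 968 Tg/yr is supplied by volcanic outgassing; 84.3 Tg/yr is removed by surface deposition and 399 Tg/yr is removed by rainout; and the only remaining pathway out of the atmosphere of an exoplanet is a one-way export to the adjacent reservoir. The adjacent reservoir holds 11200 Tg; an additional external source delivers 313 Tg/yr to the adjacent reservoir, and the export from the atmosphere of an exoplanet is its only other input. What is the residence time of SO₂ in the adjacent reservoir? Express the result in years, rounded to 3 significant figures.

14.0 yr

Balance the atmosphere of an exoplanet: ΣF_in = 968.00 Tg/yr.
Export to the adjacent reservoir = ΣF_in − (84.3 + 399) = 484.70 Tg/yr.
Total input to the adjacent reservoir = 484.70 + 313 = 797.70 Tg/yr; at steady state this equals its total output.
τ = M / F = 11200 / 797.70 = 14.04 yr.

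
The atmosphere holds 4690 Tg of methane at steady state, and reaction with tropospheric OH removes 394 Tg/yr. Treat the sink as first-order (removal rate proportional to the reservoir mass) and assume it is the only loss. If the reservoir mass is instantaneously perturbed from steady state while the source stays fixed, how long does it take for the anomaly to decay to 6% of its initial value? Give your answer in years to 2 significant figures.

For a linear reservoir the anomaly decays as exp(−t/τ) with τ = M/F = 4690/394 = 11.90 yr.
exp(−t/τ) = 0.06 ⇒ t = −τ ln(0.06) = 11.90 × 2.813 = 33.49 yr.

33 yr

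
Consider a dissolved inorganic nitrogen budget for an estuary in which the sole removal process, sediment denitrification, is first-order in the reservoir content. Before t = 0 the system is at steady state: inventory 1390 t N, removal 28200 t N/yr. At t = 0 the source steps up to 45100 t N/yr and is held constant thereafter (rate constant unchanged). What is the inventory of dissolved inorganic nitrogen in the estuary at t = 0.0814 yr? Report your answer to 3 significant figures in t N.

2060 t N

τ = M₀/F₀ = 1390/28200 = 0.04929 yr; rate constant k = 1/τ.
New steady state M_∞ = F₁/k = F₁·τ = 45100 × 0.04929 = 2223.0 t N.
M(t) = M_∞ + (M₀ − M_∞)·e^(−t/τ); t/τ = 0.0814/0.04929 = 1.651, so e^(−t/τ) = 0.1918.
M(t) = 2223.0 − 833.0 × 0.1918 = 2063.3 t N.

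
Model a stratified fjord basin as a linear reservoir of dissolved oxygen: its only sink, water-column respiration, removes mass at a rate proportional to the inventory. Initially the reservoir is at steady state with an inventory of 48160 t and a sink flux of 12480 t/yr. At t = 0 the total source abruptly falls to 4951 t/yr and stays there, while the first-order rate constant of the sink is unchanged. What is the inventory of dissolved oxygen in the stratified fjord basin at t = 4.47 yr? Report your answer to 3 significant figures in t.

Residence time τ = M₀/F₀ = 3.859 yr. The eventual steady state is M_∞ = M₀·(F₁/F₀) = 48160 × 4951/12480 = 19106 t.
The anomaly ΔM(t) = M(t) − M_∞ decays as ΔM₀·e^(−t/τ) with ΔM₀ = 48160 − 19106 = 29050 t.
At t = 4.47 yr, e^(−t/τ) = e^(−1.158) = 0.3140, so ΔM = 9123 t and M = 19106 + 9123 = 28229 t.

28200 t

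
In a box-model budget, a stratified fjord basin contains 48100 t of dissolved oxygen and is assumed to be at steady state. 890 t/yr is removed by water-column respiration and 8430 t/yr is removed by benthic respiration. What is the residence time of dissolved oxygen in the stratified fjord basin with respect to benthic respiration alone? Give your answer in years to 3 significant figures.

5.71 yr

Residence time with respect to a single sink: τ = M / F_sink.
τ = 48100 / 8430 = 5.706 yr.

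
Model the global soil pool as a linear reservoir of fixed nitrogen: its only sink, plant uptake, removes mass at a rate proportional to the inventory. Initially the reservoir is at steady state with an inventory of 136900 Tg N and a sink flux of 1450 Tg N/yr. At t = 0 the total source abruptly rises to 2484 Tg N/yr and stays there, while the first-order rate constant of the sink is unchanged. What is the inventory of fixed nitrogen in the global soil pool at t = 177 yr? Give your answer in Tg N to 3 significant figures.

Residence time τ = M₀/F₀ = 94.41 yr. The eventual steady state is M_∞ = M₀·(F₁/F₀) = 136900 × 2484/1450 = 234520 Tg N.
The anomaly ΔM(t) = M(t) − M_∞ decays as ΔM₀·e^(−t/τ) with ΔM₀ = 136900 − 234520 = −97620 Tg N.
At t = 177 yr, e^(−t/τ) = e^(−1.875) = 0.1534, so ΔM = −14980 Tg N and M = 234520 − 14980 = 219550 Tg N.

220000 Tg N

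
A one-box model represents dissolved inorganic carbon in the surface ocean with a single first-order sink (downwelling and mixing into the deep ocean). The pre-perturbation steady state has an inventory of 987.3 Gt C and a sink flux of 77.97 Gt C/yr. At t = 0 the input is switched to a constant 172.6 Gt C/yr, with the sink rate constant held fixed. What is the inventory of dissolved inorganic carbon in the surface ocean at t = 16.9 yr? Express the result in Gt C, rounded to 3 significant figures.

The sink rate constant is k = F₀/M₀ = 77.97/987.3 = 0.07897 yr⁻¹.
Solving dM/dt = F₁ − kM with M(0) = M₀ gives M(t) = F₁/k + (M₀ − F₁/k)·e^(−kt).
F₁/k = 172.6/0.07897 = 2185.6 Gt C; kt = 0.07897 × 16.9 = 1.335, e^(−kt) = 0.2633.
M(16.9) = 2185.6 + (987.3 − 2185.6) × 0.2633 = 2185.6 − 315.4 = 1870.1 Gt C.

1870 Gt C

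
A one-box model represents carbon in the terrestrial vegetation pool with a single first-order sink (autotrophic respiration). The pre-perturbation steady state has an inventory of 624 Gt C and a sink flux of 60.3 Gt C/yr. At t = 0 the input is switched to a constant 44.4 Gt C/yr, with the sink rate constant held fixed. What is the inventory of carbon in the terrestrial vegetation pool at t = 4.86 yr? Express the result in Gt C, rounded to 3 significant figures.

562 Gt C

τ = M₀/F₀ = 624/60.3 = 10.35 yr; rate constant k = 1/τ.
New steady state M_∞ = F₁/k = F₁·τ = 44.4 × 10.35 = 459.46 Gt C.
M(t) = M_∞ + (M₀ − M_∞)·e^(−t/τ); t/τ = 4.86/10.35 = 0.4696, so e^(−t/τ) = 0.6252.
M(t) = 459.46 + 164.5 × 0.6252 = 562.34 Gt C.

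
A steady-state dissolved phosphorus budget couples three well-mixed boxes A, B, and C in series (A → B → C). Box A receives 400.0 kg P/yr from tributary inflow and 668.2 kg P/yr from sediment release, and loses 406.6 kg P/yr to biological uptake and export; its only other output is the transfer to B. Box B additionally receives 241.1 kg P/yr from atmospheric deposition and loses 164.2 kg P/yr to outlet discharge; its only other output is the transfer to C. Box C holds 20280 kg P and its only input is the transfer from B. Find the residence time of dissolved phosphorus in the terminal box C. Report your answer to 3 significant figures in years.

Box A: F(A→B) = (400.0 + 668.2) − 406.6 = 661.60 kg P/yr.
Box B: F(B→C) = (661.60 + 241.1) − 164.2 = 738.50 kg P/yr.
Box C throughput = its input = 738.50 kg P/yr; τ = 20280 / 738.50 = 27.46 yr.

27.5 yr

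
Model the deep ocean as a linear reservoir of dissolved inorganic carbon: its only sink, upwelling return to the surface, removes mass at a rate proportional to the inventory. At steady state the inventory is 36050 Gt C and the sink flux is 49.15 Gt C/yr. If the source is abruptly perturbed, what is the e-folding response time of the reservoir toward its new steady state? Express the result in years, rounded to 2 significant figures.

For a linear reservoir the response time equals the residence time τ = M/F.
τ = 36050 / 49.15 = 733.5 yr.

730 yr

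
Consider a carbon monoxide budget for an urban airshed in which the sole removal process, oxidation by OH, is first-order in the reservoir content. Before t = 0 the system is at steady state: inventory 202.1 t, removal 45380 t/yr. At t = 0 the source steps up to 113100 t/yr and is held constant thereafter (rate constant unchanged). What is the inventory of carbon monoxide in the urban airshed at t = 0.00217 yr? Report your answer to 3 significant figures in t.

Residence time τ = M₀/F₀ = 0.004454 yr. The eventual steady state is M_∞ = M₀·(F₁/F₀) = 202.1 × 113100/45380 = 503.69 t.
The anomaly ΔM(t) = M(t) − M_∞ decays as ΔM₀·e^(−t/τ) with ΔM₀ = 202.1 − 503.69 = −301.6 t.
At t = 0.00217 yr, e^(−t/τ) = e^(−0.4873) = 0.6143, so ΔM = −185.3 t and M = 503.69 − 185.3 = 318.42 t.

318 t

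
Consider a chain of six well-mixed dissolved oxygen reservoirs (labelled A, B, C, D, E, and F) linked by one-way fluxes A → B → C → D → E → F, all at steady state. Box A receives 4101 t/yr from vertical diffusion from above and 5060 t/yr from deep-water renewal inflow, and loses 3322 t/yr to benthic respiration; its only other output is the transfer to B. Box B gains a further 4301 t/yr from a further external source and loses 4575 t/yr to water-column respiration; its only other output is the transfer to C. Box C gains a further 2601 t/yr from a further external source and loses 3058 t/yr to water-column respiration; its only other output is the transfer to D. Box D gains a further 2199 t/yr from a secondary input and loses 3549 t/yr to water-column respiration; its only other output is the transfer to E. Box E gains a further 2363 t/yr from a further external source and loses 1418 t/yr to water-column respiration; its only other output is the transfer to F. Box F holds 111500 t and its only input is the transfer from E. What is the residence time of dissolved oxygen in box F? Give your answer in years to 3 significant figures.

23.7 yr

Box A: F(A→B) = (4101 + 5060) − 3322 = 5839.0 t/yr.
Box B: F(B→C) = (5839.0 + 4301) − 4575 = 5565.0 t/yr.
Box C: F(C→D) = (5565.0 + 2601) − 3058 = 5108.0 t/yr.
Box D: F(D→E) = (5108.0 + 2199) − 3549 = 3758.0 t/yr.
Box E: F(E→F) = (3758.0 + 2363) − 1418 = 4703.0 t/yr.
Box F throughput = its input = 4703.0 t/yr; τ = 111500 / 4703.0 = 23.71 yr.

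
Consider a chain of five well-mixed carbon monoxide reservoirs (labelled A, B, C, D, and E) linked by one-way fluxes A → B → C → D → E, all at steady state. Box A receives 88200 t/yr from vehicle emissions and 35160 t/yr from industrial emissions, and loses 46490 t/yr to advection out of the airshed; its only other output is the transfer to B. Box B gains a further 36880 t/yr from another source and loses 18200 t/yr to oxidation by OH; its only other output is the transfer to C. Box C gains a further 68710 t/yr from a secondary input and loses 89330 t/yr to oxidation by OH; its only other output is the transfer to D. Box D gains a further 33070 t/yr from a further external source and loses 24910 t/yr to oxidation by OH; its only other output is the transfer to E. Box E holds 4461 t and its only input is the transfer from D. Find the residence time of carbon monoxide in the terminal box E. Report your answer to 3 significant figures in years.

0.0537 yr

Box A: F(A→B) = (88200 + 35160) − 46490 = 76870 t/yr.
Box B: F(B→C) = (76870 + 36880) − 18200 = 95550 t/yr.
Box C: F(C→D) = (95550 + 68710) − 89330 = 74930 t/yr.
Box D: F(D→E) = (74930 + 33070) − 24910 = 83090 t/yr.
Box E throughput = its input = 83090 t/yr; τ = 4461 / 83090 = 0.05369 yr.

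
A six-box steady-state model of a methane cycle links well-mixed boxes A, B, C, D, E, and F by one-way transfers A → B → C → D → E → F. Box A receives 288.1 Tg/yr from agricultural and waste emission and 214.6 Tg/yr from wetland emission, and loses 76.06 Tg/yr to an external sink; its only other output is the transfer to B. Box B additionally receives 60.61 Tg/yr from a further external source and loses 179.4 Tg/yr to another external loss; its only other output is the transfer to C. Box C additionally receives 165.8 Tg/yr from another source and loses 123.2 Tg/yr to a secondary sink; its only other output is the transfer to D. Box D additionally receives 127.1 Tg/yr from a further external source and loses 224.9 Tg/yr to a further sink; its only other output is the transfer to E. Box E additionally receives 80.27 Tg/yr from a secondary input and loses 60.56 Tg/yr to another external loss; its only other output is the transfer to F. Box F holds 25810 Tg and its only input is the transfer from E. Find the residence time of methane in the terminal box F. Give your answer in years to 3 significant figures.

Box A: F(A→B) = (288.1 + 214.6) − 76.06 = 426.64 Tg/yr.
Box B: F(B→C) = (426.64 + 60.61) − 179.4 = 307.85 Tg/yr.
Box C: F(C→D) = (307.85 + 165.8) − 123.2 = 350.45 Tg/yr.
Box D: F(D→E) = (350.45 + 127.1) − 224.9 = 252.65 Tg/yr.
Box E: F(E→F) = (252.65 + 80.27) − 60.56 = 272.36 Tg/yr.
Box F throughput = its input = 272.36 Tg/yr; τ = 25810 / 272.36 = 94.76 yr.

94.8 yr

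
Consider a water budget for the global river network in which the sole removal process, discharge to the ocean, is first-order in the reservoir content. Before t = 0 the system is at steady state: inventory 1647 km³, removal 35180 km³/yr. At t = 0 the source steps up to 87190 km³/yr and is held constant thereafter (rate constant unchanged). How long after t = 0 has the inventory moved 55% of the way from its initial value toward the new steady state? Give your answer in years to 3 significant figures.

τ = M₀/F₀ = 1647/35180 = 0.04682 yr.
The remaining gap fraction is e^(−t/τ); 55% covered ⇒ e^(−t/τ) = 0.450.
t = −τ ln(0.450) = 0.04682 × 0.7985 = 0.03738 yr.

0.0374 yr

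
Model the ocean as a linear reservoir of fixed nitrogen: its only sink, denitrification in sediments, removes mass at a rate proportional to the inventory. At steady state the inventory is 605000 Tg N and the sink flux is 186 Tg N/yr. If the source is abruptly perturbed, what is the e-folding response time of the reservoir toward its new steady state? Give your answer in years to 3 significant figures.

For a linear reservoir the response time equals the residence time τ = M/F.
τ = 605000 / 186 = 3253 yr.

3250 yr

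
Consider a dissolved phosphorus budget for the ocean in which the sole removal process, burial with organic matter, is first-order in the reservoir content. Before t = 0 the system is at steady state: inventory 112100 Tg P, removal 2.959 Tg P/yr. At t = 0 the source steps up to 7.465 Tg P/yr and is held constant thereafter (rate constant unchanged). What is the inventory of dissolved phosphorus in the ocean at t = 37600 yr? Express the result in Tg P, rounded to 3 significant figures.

Residence time τ = M₀/F₀ = 37880 yr. The eventual steady state is M_∞ = M₀·(F₁/F₀) = 112100 × 7.465/2.959 = 282810 Tg P.
The anomaly ΔM(t) = M(t) − M_∞ decays as ΔM₀·e^(−t/τ) with ΔM₀ = 112100 − 282810 = −170700 Tg P.
At t = 37600 yr, e^(−t/τ) = e^(−0.9925) = 0.3707, so ΔM = −63270 Tg P and M = 282810 − 63270 = 219530 Tg P.

220000 Tg P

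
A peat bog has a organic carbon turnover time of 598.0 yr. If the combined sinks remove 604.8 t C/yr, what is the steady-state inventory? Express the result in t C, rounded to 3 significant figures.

τ = M/F ⇒ M = τ × F = 598.0 × 604.8 = 361700 t C.

362000 t C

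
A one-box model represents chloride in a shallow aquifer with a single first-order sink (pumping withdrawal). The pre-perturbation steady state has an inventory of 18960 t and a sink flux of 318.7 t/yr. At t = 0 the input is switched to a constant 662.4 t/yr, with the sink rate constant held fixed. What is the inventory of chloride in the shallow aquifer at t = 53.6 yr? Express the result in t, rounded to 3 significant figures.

The sink rate constant is k = F₀/M₀ = 318.7/18960 = 0.01681 yr⁻¹.
Solving dM/dt = F₁ − kM with M(0) = M₀ gives M(t) = F₁/k + (M₀ − F₁/k)·e^(−kt).
F₁/k = 662.4/0.01681 = 39407 t; kt = 0.01681 × 53.6 = 0.9010, e^(−kt) = 0.4062.
M(53.6) = 39407 + (18960 − 39407) × 0.4062 = 39407 − 8305 = 31102 t.

31100 t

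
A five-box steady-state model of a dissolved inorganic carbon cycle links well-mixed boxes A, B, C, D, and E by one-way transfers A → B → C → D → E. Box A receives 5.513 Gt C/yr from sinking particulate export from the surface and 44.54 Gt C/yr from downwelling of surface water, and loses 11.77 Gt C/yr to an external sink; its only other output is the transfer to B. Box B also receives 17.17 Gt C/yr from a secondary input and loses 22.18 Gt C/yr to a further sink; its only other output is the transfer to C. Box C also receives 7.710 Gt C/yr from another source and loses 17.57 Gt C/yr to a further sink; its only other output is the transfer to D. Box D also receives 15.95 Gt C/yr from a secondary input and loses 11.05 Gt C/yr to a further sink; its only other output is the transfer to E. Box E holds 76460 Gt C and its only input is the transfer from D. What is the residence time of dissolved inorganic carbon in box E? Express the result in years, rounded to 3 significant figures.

Box A: F(A→B) = (5.513 + 44.54) − 11.77 = 38.283 Gt C/yr.
Box B: F(B→C) = (38.283 + 17.17) − 22.18 = 33.273 Gt C/yr.
Box C: F(C→D) = (33.273 + 7.710) − 17.57 = 23.413 Gt C/yr.
Box D: F(D→E) = (23.413 + 15.95) − 11.05 = 28.313 Gt C/yr.
Box E throughput = its input = 28.313 Gt C/yr; τ = 76460 / 28.313 = 2701 yr.

2700 yr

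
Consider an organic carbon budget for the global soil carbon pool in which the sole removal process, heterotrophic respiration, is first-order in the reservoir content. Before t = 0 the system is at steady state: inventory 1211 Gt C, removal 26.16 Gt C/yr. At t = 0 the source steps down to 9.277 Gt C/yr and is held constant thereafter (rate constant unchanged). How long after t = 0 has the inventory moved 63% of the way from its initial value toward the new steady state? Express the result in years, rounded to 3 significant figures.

τ = M₀/F₀ = 1211/26.16 = 46.29 yr.
The remaining gap fraction is e^(−t/τ); 63% covered ⇒ e^(−t/τ) = 0.370.
t = −τ ln(0.370) = 46.29 × 0.9943 = 46.03 yr.

46.0 yr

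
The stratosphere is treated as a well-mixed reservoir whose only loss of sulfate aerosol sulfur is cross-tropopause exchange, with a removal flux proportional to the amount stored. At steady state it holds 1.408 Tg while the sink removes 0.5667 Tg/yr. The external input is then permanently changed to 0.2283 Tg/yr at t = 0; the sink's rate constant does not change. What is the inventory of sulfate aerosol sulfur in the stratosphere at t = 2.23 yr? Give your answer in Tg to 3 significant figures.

τ = M₀/F₀ = 1.408/0.5667 = 2.485 yr; rate constant k = 1/τ.
New steady state M_∞ = F₁/k = F₁·τ = 0.2283 × 2.485 = 0.56722 Tg.
M(t) = M_∞ + (M₀ − M_∞)·e^(−t/τ); t/τ = 2.23/2.485 = 0.8975, so e^(−t/τ) = 0.4076.
M(t) = 0.56722 + 0.8408 × 0.4076 = 0.90990 Tg.

0.910 Tg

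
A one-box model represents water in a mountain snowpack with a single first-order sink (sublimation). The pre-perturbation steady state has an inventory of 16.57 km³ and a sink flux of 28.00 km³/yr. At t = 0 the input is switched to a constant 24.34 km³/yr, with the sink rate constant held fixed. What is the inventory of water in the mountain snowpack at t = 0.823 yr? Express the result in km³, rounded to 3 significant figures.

14.9 km³

Residence time τ = M₀/F₀ = 0.5918 yr. The eventual steady state is M_∞ = M₀·(F₁/F₀) = 16.57 × 24.34/28.00 = 14.404 km³.
The anomaly ΔM(t) = M(t) − M_∞ decays as ΔM₀·e^(−t/τ) with ΔM₀ = 16.57 − 14.404 = 2.166 km³.
At t = 0.823 yr, e^(−t/τ) = e^(−1.391) = 0.2489, so ΔM = 0.5391 km³ and M = 14.404 + 0.5391 = 14.943 km³.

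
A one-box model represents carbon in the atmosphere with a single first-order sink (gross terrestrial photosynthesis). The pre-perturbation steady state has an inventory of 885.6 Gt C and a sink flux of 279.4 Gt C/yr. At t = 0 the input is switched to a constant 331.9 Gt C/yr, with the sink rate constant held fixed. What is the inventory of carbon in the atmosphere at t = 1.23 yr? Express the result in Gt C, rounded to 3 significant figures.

τ = M₀/F₀ = 885.6/279.4 = 3.170 yr; rate constant k = 1/τ.
New steady state M_∞ = F₁/k = F₁·τ = 331.9 × 3.170 = 1052.0 Gt C.
M(t) = M_∞ + (M₀ − M_∞)·e^(−t/τ); t/τ = 1.23/3.170 = 0.3881, so e^(−t/τ) = 0.6784.
M(t) = 1052.0 − 166.4 × 0.6784 = 939.12 Gt C.

939 Gt C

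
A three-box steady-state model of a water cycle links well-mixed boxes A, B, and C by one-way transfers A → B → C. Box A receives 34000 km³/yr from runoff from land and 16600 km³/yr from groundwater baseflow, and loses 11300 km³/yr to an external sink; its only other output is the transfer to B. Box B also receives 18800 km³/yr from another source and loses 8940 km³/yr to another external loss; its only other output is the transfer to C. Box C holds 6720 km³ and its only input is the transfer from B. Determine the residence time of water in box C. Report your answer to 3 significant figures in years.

Box A: F(A→B) = (34000 + 16600) − 11300 = 39300 km³/yr.
Box B: F(B→C) = (39300 + 18800) − 8940 = 49160 km³/yr.
Box C throughput = its input = 49160 km³/yr; τ = 6720 / 49160 = 0.1367 yr.

0.137 yr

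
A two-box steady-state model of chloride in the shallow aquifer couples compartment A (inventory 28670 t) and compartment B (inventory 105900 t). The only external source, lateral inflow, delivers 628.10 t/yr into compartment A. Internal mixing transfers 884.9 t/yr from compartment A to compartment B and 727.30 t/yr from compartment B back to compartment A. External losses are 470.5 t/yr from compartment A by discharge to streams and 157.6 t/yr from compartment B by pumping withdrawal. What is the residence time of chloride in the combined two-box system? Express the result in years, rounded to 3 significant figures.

Treat the two boxes together as one reservoir: the mixing fluxes between them are internal recycling, so τ = ΣM / Σ(external losses).
M_total = 28670 + 105900 = 134570 t.
ΣF_external_out = 470.5 + 157.6 = 628.10 t/yr.
τ = M_total / ΣF_ext = 134570 / 628.10 = 214.2 yr.

214 yr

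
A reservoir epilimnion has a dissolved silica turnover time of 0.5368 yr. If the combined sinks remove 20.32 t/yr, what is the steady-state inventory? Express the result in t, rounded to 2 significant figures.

τ = M/F ⇒ M = τ × F = 0.5368 × 20.32 = 10.91 t.

11 t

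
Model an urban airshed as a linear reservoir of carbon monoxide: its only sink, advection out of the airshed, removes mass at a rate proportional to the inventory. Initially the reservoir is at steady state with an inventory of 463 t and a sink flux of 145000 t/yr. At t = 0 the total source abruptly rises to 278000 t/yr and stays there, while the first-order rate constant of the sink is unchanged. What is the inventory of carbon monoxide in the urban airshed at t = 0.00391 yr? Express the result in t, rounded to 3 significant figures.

763 t

The sink rate constant is k = F₀/M₀ = 145000/463 = 313.2 yr⁻¹.
Solving dM/dt = F₁ − kM with M(0) = M₀ gives M(t) = F₁/k + (M₀ − F₁/k)·e^(−kt).
F₁/k = 278000/313.2 = 887.68 t; kt = 313.2 × 0.00391 = 1.225, e^(−kt) = 0.2939.
M(0.00391) = 887.68 + (463 − 887.68) × 0.2939 = 887.68 − 124.8 = 762.87 t.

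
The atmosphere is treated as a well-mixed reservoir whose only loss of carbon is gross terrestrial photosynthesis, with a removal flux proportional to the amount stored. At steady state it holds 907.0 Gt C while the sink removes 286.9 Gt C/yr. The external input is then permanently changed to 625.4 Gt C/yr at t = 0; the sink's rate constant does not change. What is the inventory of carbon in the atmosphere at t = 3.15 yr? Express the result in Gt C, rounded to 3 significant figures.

Residence time τ = M₀/F₀ = 3.161 yr. The eventual steady state is M_∞ = M₀·(F₁/F₀) = 907.0 × 625.4/286.9 = 1977.1 Gt C.
The anomaly ΔM(t) = M(t) − M_∞ decays as ΔM₀·e^(−t/τ) with ΔM₀ = 907.0 − 1977.1 = −1070 Gt C.
At t = 3.15 yr, e^(−t/τ) = e^(−0.9964) = 0.3692, so ΔM = −395.1 Gt C and M = 1977.1 − 395.1 = 1582.0 Gt C.

1580 Gt C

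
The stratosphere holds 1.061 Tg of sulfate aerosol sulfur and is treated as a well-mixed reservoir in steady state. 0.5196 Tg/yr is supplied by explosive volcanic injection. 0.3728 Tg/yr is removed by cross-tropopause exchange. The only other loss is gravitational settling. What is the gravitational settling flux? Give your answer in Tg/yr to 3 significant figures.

0.147 Tg/yr

At steady state ΣF_in = ΣF_out.
ΣF_in = 0.51960 Tg/yr.
Gravitational settling flux = ΣF_in − (0.3728) = 0.51960 − 0.3728 = 0.1468 Tg/yr.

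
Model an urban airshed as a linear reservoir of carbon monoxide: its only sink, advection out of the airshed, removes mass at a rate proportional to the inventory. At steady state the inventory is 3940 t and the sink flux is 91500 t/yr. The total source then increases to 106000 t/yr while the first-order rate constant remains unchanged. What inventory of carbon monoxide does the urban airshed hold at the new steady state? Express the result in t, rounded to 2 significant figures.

4600 t

Rate constant k = F/M = 91500 / 3940 = 23.22 yr⁻¹.
At the new steady state, source = k·M_new ⇒ M_new = 106000 / 23.22 = 4564 t.
(Equivalently M_new = M × F_new/F_old = 3940 × 106000/91500.)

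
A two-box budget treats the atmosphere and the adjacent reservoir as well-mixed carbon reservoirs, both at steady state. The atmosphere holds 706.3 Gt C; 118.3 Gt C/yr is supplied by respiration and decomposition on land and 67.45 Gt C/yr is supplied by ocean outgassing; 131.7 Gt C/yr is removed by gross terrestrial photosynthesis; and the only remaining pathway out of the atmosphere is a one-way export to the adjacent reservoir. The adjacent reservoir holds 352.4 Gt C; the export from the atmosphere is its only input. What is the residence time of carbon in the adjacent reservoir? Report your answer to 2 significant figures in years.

6.5 yr

Balance the atmosphere: ΣF_in = 118.3 + 67.45 = 185.75 Gt C/yr.
Export to the adjacent reservoir = ΣF_in − (131.7) = 54.050 Gt C/yr.
At steady state the output of the adjacent reservoir equals its input, 54.050 Gt C/yr.
τ = M / F = 352.4 / 54.050 = 6.520 yr.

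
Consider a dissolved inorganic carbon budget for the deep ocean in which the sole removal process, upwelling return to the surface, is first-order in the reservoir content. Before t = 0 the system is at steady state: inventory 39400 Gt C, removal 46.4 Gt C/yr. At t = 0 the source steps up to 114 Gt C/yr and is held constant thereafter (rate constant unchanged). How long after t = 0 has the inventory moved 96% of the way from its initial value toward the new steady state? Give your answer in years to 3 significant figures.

τ = M₀/F₀ = 39400/46.4 = 849.1 yr.
The remaining gap fraction is e^(−t/τ); 96% covered ⇒ e^(−t/τ) = 0.0400.
t = −τ ln(0.0400) = 849.1 × 3.219 = 2733 yr.

2730 yr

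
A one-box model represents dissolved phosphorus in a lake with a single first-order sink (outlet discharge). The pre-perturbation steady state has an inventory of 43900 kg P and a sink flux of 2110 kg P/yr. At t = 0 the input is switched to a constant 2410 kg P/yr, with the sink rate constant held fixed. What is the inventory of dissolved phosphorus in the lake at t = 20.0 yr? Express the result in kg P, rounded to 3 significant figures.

τ = M₀/F₀ = 43900/2110 = 20.81 yr; rate constant k = 1/τ.
New steady state M_∞ = F₁/k = F₁·τ = 2410 × 20.81 = 50142 kg P.
M(t) = M_∞ + (M₀ − M_∞)·e^(−t/τ); t/τ = 20.0/20.81 = 0.9613, so e^(−t/τ) = 0.3824.
M(t) = 50142 − 6242 × 0.3824 = 47755 kg P.

47800 kg P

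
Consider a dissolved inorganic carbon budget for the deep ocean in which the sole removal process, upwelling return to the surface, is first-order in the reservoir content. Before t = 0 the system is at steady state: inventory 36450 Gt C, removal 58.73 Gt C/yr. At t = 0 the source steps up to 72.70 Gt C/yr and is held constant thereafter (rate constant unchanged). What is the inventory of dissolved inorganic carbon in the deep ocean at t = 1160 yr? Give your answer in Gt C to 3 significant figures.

43800 Gt C

Residence time τ = M₀/F₀ = 620.6 yr. The eventual steady state is M_∞ = M₀·(F₁/F₀) = 36450 × 72.70/58.73 = 45120 Gt C.
The anomaly ΔM(t) = M(t) − M_∞ decays as ΔM₀·e^(−t/τ) with ΔM₀ = 36450 − 45120 = −8670 Gt C.
At t = 1160 yr, e^(−t/τ) = e^(−1.869) = 0.1543, so ΔM = −1338 Gt C and M = 45120 − 1338 = 43783 Gt C.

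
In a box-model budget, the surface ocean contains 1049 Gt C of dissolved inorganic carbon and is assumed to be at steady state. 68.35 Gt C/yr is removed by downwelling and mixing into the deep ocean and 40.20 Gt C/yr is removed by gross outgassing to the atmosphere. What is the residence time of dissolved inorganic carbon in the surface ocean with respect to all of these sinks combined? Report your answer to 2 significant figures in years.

9.7 yr

Total removal flux = 68.35 + 40.20 = 108.55 Gt C/yr.
τ = M / ΣF_out = 1049 / 108.55 = 9.664 yr.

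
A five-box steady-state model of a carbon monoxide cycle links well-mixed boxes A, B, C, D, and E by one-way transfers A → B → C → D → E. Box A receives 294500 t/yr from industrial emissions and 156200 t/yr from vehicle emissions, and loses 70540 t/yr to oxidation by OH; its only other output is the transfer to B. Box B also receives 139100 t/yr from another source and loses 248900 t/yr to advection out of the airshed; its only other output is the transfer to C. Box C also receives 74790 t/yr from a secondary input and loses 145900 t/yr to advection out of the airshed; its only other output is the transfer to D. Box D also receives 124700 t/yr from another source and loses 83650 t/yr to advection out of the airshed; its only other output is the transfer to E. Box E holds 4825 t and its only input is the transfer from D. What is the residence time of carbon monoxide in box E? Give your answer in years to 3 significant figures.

0.0201 yr

Box A: F(A→B) = (294500 + 156200) − 70540 = 380160 t/yr.
Box B: F(B→C) = (380160 + 139100) − 248900 = 270360 t/yr.
Box C: F(C→D) = (270360 + 74790) − 145900 = 199250 t/yr.
Box D: F(D→E) = (199250 + 124700) − 83650 = 240300 t/yr.
Box E throughput = its input = 240300 t/yr; τ = 4825 / 240300 = 0.02008 yr.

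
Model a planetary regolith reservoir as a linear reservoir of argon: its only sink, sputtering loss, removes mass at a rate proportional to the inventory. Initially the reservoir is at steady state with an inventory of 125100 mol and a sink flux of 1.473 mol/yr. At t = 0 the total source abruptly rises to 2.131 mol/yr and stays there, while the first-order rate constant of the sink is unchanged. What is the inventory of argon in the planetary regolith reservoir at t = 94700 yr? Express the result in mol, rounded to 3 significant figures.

τ = M₀/F₀ = 125100/1.473 = 84930 yr; rate constant k = 1/τ.
New steady state M_∞ = F₁/k = F₁·τ = 2.131 × 84930 = 180980 mol.
M(t) = M_∞ + (M₀ − M_∞)·e^(−t/τ); t/τ = 94700/84930 = 1.115, so e^(−t/τ) = 0.3279.
M(t) = 180980 − 55880 × 0.3279 = 162660 mol.

163000 mol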